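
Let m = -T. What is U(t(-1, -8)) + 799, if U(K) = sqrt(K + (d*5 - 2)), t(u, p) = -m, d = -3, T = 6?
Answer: 799 + I*sqrt(11) ≈ 799.0 + 3.3166*I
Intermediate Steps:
m = -6 (m = -1*6 = -6)
t(u, p) = 6 (t(u, p) = -1*(-6) = 6)
U(K) = sqrt(-17 + K) (U(K) = sqrt(K + (-3*5 - 2)) = sqrt(K + (-15 - 2)) = sqrt(K - 17) = sqrt(-17 + K))
U(t(-1, -8)) + 799 = sqrt(-17 + 6) + 799 = sqrt(-11) + 799 = I*sqrt(11) + 799 = 799 + I*sqrt(11)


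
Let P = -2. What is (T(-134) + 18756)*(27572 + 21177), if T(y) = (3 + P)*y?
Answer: 907803878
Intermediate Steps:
T(y) = y (T(y) = (3 - 2)*y = 1*y = y)
(T(-134) + 18756)*(27572 + 21177) = (-134 + 18756)*(27572 + 21177) = 18622*48749 = 907803878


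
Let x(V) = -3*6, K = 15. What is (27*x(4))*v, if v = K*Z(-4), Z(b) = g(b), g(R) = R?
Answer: 29160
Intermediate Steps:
Z(b) = b
v = -60 (v = 15*(-4) = -60)
x(V) = -18
(27*x(4))*v = (27*(-18))*(-60) = -486*(-60) = 29160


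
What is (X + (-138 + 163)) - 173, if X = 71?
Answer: -77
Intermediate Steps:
(X + (-138 + 163)) - 173 = (71 + (-138 + 163)) - 173 = (71 + 25) - 173 = 96 - 173 = -77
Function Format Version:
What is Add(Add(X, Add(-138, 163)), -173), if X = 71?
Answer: -77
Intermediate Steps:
Add(Add(X, Add(-138, 163)), -173) = Add(Add(71, Add(-138, 163)), -173) = Add(Add(71, 25), -173) = Add(96, -173) = -77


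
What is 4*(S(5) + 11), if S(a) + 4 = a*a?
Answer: 128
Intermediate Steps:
S(a) = -4 + a² (S(a) = -4 + a*a = -4 + a²)
4*(S(5) + 11) = 4*((-4 + 5²) + 11) = 4*((-4 + 25) + 11) = 4*(21 + 11) = 4*32 = 128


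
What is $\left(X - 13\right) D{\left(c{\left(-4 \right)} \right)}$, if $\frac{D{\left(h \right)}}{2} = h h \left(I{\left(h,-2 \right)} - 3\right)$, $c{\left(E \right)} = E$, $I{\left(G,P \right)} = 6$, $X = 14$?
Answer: $96$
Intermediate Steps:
$D{\left(h \right)} = 6 h^{2}$ ($D{\left(h \right)} = 2 h h \left(6 - 3\right) = 2 h^{2} \cdot 3 = 2 \cdot 3 h^{2} = 6 h^{2}$)
$\left(X - 13\right) D{\left(c{\left(-4 \right)} \right)} = \left(14 - 13\right) 6 \left(-4\right)^{2} = 1 \cdot 6 \cdot 16 = 1 \cdot 96 = 96$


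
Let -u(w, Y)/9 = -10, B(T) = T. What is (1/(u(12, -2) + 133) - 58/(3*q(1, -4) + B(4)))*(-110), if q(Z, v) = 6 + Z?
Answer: 283998/1115 ≈ 254.71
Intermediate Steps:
u(w, Y) = 90 (u(w, Y) = -9*(-10) = 90)
(1/(u(12, -2) + 133) - 58/(3*q(1, -4) + B(4)))*(-110) = (1/(90 + 133) - 58/(3*(6 + 1) + 4))*(-110) = (1/223 - 58/(3*7 + 4))*(-110) = (1/223 - 58/(21 + 4))*(-110) = (1/223 - 58/25)*(-110) = -12909/5575*(-110) = 283998/1115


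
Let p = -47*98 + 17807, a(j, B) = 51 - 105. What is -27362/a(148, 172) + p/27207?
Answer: 41397266/81621 ≈ 507.19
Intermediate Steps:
a(j, B) = -54
p = 13201 (p = -4606 + 17807 = 13201)
-27362/a(148, 172) + p/27207 = -27362/(-54) + 13201/27207 = -27362*(-1/54) + 13201*(1/27207) = 13681/27 + 13201/27207 = 41397266/81621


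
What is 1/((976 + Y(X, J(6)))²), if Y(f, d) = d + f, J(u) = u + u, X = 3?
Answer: 1/982081 ≈ 1.0182e-6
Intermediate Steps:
J(u) = 2*u
1/((976 + Y(X, J(6)))²) = 1/((976 + (2*6 + 3))²) = 1/((976 + (12 + 3))²) = 1/((976 + 15)²) = 1/(991²) = 1/982081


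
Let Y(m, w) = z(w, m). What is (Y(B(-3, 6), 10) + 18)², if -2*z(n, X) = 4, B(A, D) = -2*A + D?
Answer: 256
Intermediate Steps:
B(A, D) = D - 2*A
z(n, X) = -2 (z(n, X) = -½*4 = -2)
Y(m, w) = -2
(Y(B(-3, 6), 10) + 18)² = (-2 + 18)² = 16² = 256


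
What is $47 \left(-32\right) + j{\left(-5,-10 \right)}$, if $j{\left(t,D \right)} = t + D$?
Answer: $-1519$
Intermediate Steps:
$j{\left(t,D \right)} = D + t$
$47 \left(-32\right) + j{\left(-5,-10 \right)} = 47 \left(-32\right) - 15 = -1504 - 15 = -1519$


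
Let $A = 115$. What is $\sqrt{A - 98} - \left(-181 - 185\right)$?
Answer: $366 + \sqrt{17} \approx 370.12$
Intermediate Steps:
$\sqrt{A - 98} - \left(-181 - 185\right) = \sqrt{115 - 98} - \left(-181 - 185\right) = \sqrt{17} - -366 = \sqrt{17} + 366 = 366 + \sqrt{17}$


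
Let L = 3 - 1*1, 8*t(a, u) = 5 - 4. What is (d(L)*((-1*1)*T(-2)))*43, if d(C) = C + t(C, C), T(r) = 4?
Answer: -731/2 ≈ -365.50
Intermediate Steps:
t(a, u) = ⅛ (t(a, u) = (5 - 4)/8 = (⅛)*1 = ⅛)
L = 2 (L = 3 - 1 = 2)
d(C) = ⅛ + C (d(C) = C + ⅛ = ⅛ + C)
(d(L)*((-1*1)*T(-2)))*43 = ((⅛ + 2)*(-1*1*4))*43 = (17*(-1*4)/8)*43 = ((17/8)*(-4))*43 = -17/2*43 = -731/2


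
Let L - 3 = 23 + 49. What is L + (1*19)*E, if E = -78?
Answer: -1407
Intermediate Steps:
L = 75 (L = 3 + (23 + 49) = 3 + 72 = 75)
L + (1*19)*E = 75 + (1*19)*(-78) = 75 + 19*(-78) = 75 - 1482 = -1407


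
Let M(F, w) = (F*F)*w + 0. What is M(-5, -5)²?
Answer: 15625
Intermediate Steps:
M(F, w) = w*F² (M(F, w) = F²*w + 0 = w*F² + 0 = w*F²)
M(-5, -5)² = (-5*(-5)²)² = (-5*25)² = (-125)² = 15625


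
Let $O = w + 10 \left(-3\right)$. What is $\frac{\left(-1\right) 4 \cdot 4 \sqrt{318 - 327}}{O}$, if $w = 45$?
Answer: $- \frac{16 i}{5} \approx - 3.2 i$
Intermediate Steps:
$O = 15$ ($O = 45 + 10 \left(-3\right) = 45 - 30 = 15$)
$\frac{\left(-1\right) 4 \cdot 4 \sqrt{318 - 327}}{O} = \frac{\left(-1\right) 4 \cdot 4 \sqrt{318 - 327}}{15} = \left(-4\right) 4 \sqrt{-9} \cdot \frac{1}{15} = - 16 \cdot 3 i \frac{1}{15} = - 48 i \frac{1}{15} = - \frac{16 i}{5}$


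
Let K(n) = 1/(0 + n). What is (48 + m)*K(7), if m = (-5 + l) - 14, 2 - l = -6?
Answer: 37/7 ≈ 5.2857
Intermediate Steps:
l = 8 (l = 2 - 1*(-6) = 2 + 6 = 8)
K(n) = 1/n
m = -11 (m = (-5 + 8) - 14 = 3 - 14 = -11)
(48 + m)*K(7) = (48 - 11)/7 = 37*(⅐) = 37/7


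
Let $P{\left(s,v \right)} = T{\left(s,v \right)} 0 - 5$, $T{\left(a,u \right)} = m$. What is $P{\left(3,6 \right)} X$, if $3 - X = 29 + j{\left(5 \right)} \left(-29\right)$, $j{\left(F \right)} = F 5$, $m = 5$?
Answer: $-3495$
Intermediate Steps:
$T{\left(a,u \right)} = 5$
$j{\left(F \right)} = 5 F$
$P{\left(s,v \right)} = -5$ ($P{\left(s,v \right)} = 5 \cdot 0 - 5 = 0 - 5 = -5$)
$X = 699$ ($X = 3 - \left(29 + 5 \cdot 5 \left(-29\right)\right) = 3 - \left(29 + 25 \left(-29\right)\right) = 3 - \left(29 - 725\right) = 3 - -696 = 3 + 696 = 699$)
$P{\left(3,6 \right)} X = \left(-5\right) 699 = -3495$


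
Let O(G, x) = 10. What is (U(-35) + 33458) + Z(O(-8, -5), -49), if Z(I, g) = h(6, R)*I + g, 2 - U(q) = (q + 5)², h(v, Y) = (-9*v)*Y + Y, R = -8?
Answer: 36751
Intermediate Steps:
h(v, Y) = Y - 9*Y*v (h(v, Y) = -9*Y*v + Y = Y - 9*Y*v)
U(q) = 2 - (5 + q)² (U(q) = 2 - (q + 5)² = 2 - (5 + q)²)
Z(I, g) = g + 424*I (Z(I, g) = (-8*(1 - 9*6))*I + g = (-8*(1 - 54))*I + g = (-8*(-53))*I + g = 424*I + g = g + 424*I)
(U(-35) + 33458) + Z(O(-8, -5), -49) = ((2 - (5 - 35)²) + 33458) + (-49 + 424*10) = ((2 - 1*(-30)²) + 33458) + (-49 + 4240) = ((2 - 1*900) + 33458) + 4191 = ((2 - 900) + 33458) + 4191 = (-898 + 33458) + 4191 = 32560 + 4191 = 36751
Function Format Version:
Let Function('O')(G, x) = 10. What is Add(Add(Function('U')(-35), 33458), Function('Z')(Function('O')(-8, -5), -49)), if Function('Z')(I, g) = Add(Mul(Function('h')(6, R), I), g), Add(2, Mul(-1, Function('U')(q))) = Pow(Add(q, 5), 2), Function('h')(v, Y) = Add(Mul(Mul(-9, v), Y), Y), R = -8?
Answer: 36751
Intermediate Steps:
Function('h')(v, Y) = Add(Y, Mul(-9, Y, v)) (Function('h')(v, Y) = Add(Mul(-9, Y, v), Y) = Add(Y, Mul(-9, Y, v)))
Function('U')(q) = Add(2, Mul(-1, Pow(Add(5, q), 2))) (Function('U')(q) = Add(2, Mul(-1, Pow(Add(q, 5), 2))) = Add(2, Mul(-1, Pow(Add(5, q), 2))))
Function('Z')(I, g) = Add(g, Mul(424, I)) (Function('Z')(I, g) = Add(Mul(Mul(-8, Add(1, Mul(-9, 6))), I), g) = Add(Mul(Mul(-8, Add(1, -54)), I), g) = Add(Mul(Mul(-8, -53), I), g) = Add(Mul(424, I), g) = Add(g, Mul(424, I)))
Add(Add(Function('U')(-35), 33458), Function('Z')(Function('O')(-8, -5), -49)) = Add(Add(Add(2, Mul(-1, Pow(Add(5, -35), 2))), 33458), Add(-49, Mul(424, 10))) = Add(Add(Add(2, Mul(-1, Pow(-30, 2))), 33458), Add(-49, 4240)) = Add(Add(Add(2, Mul(-1, 900)), 33458), 4191) = Add(Add(Add(2, -900), 33458), 4191) = Add(Add(-898, 33458), 4191) = Add(32560, 4191) = 36751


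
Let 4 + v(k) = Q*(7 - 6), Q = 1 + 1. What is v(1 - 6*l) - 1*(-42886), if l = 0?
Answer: 42884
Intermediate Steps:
Q = 2
v(k) = -2 (v(k) = -4 + 2*(7 - 6) = -4 + 2*1 = -4 + 2 = -2)
v(1 - 6*l) - 1*(-42886) = -2 - 1*(-42886) = -2 + 42886 = 42884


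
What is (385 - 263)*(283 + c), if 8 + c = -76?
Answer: 24278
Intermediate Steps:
c = -84 (c = -8 - 76 = -84)
(385 - 263)*(283 + c) = (385 - 263)*(283 - 84) = 122*199 = 24278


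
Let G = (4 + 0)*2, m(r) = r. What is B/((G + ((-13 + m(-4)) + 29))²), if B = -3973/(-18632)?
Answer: 29/54400 ≈ 0.00053309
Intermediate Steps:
G = 8 (G = 4*2 = 8)
B = 29/136 (B = -3973*(-1/18632) = 29/136 ≈ 0.21324)
B/((G + ((-13 + m(-4)) + 29))²) = 29/(136*((8 + ((-13 - 4) + 29))²)) = 29/(136*((8 + (-17 + 29))²)) = 29/(136*((8 + 12)²)) = 29/(136*(20²)) = (29/136)/400 = (29/136)*(1/400) = 29/54400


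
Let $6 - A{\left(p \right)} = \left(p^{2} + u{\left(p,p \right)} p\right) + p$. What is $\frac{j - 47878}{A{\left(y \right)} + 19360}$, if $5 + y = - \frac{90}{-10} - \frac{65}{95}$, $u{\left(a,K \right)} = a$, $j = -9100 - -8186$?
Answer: $- \frac{17613912}{6981991} \approx -2.5228$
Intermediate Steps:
$j = -914$ ($j = -9100 + 8186 = -914$)
$y = \frac{63}{19}$ ($y = -5 - \left(-9 + \frac{13}{19}\right) = -5 - - \frac{158}{19} = -5 + \left(9 - \frac{13}{19}\right) = -5 + \frac{158}{19} = \frac{63}{19} \approx 3.3158$)
$A{\left(p \right)} = 6 - p - 2 p^{2}$ ($A{\left(p \right)} = 6 - \left(\left(p^{2} + p p\right) + p\right) = 6 - \left(\left(p^{2} + p^{2}\right) + p\right) = 6 - \left(2 p^{2} + p\right) = 6 - \left(p + 2 p^{2}\right) = 6 - p - 2 p^{2}$)
$\frac{j - 47878}{A{\left(y \right)} + 19360} = \frac{-914 - 47878}{\left(6 - \frac{63}{19} - 2 \left(\frac{63}{19}\right)^{2}\right) + 19360} = - \frac{48792}{\left(6 - \frac{63}{19} - \frac{7938}{361}\right) + 19360} = - \frac{48792}{- \frac{6969}{361} + 19360} = - \frac{48792}{\frac{6981991}{361}} = \left(-48792\right) \frac{361}{6981991} = - \frac{17613912}{6981991}$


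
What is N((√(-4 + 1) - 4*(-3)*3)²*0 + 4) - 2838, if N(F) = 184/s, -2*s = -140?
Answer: -99238/35 ≈ -2835.4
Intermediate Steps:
s = 70 (s = -½*(-140) = 70)
N(F) = 92/35 (N(F) = 184/70 = 184*(1/70) = 92/35)
N((√(-4 + 1) - 4*(-3)*3)²*0 + 4) - 2838 = 92/35 - 2838 = -99238/35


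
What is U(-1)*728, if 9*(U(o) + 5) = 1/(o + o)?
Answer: -33124/9 ≈ -3680.4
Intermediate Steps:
U(o) = -5 + 1/(18*o) (U(o) = -5 + 1/(9*(o + o)) = -5 + 1/(9*((2*o))) = -5 + (1/(2*o))/9 = -5 + 1/(18*o))
U(-1)*728 = (-5 + (1/18)/(-1))*728 = (-5 + (1/18)*(-1))*728 = (-5 - 1/18)*728 = -91/18*728 = -33124/9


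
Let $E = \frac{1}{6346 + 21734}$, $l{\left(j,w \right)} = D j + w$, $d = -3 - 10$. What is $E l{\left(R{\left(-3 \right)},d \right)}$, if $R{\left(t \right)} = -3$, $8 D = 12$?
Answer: $- \frac{7}{11232} \approx -0.00062322$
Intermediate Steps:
$D = \frac{3}{2}$ ($D = \frac{1}{8} \cdot 12 = \frac{3}{2} \approx 1.5$)
$d = -13$ ($d = -3 - 10 = -13$)
$l{\left(j,w \right)} = w + \frac{3 j}{2}$ ($l{\left(j,w \right)} = \frac{3 j}{2} + w = w + \frac{3 j}{2}$)
$E = \frac{1}{28080} \approx 3.5613 \cdot 10^{-5}$
$E l{\left(R{\left(-3 \right)},d \right)} = \frac{-13 + \frac{3}{2} \left(-3\right)}{28080} = \frac{-13 - \frac{9}{2}}{28080} = \frac{1}{28080} \left(- \frac{35}{2}\right) = - \frac{7}{11232}$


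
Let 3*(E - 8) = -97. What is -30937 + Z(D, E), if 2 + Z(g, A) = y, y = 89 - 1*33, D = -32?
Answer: -30883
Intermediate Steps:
E = -73/3 (E = 8 + (⅓)*(-97) = 8 - 97/3 = -73/3 ≈ -24.333)
y = 56 (y = 89 - 33 = 56)
Z(g, A) = 54 (Z(g, A) = -2 + 56 = 54)
-30937 + Z(D, E) = -30937 + 54 = -30883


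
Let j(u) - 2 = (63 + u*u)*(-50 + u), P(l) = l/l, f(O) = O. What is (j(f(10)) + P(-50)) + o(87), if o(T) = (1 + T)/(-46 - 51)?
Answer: -632237/97 ≈ -6517.9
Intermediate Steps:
o(T) = -1/97 - T/97 (o(T) = (1 + T)/(-97) = (1 + T)*(-1/97) = -1/97 - T/97)
P(l) = 1
j(u) = 2 + (-50 + u)*(63 + u²) (j(u) = 2 + (63 + u*u)*(-50 + u) = 2 + (63 + u²)*(-50 + u) = 2 + (-50 + u)*(63 + u²))
(j(f(10)) + P(-50)) + o(87) = ((-3148 + 10³ - 50*10² + 63*10) + 1) + (-1/97 - 1/97*87) = ((-3148 + 1000 - 50*100 + 630) + 1) + (-1/97 - 87/97) = ((-3148 + 1000 - 5000 + 630) + 1) - 88/97 = (-6518 + 1) - 88/97 = -6517 - 88/97 = -632237/97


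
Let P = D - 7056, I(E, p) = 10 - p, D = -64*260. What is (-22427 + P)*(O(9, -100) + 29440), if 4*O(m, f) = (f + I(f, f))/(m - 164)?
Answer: -84187343317/62 ≈ -1.3579e+9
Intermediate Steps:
D = -16640
P = -23696 (P = -16640 - 7056 = -23696)
O(m, f) = 5/(2*(-164 + m)) (O(m, f) = ((f + (10 - f))/(m - 164))/4 = (10/(-164 + m))/4 = 5/(2*(-164 + m)))
(-22427 + P)*(O(9, -100) + 29440) = (-22427 - 23696)*(5/(2*(-164 + 9)) + 29440) = -46123*((5/2)/(-155) + 29440) = -46123*((5/2)*(-1/155) + 29440) = -46123*(-1/62 + 29440) = -46123*1825279/62 = -84187343317/62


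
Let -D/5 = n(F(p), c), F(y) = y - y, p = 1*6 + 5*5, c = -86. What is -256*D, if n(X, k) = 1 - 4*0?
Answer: 1280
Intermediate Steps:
p = 31 (p = 6 + 25 = 31)
F(y) = 0
n(X, k) = 1 (n(X, k) = 1 + 0 = 1)
D = -5 (D = -5*1 = -5)
-256*D = -256*(-5) = 1280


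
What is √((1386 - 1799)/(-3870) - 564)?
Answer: I*√938374810/1290 ≈ 23.746*I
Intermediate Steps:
√((1386 - 1799)/(-3870) - 564) = √(-413*(-1/3870) - 564) = √(413/3870 - 564) = √(-2182267/3870) = I*√938374810/1290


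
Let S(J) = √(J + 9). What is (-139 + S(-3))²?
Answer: (139 - √6)² ≈ 18646.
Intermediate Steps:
S(J) = √(9 + J)
(-139 + S(-3))² = (-139 + √(9 - 3))² = (-139 + √6)²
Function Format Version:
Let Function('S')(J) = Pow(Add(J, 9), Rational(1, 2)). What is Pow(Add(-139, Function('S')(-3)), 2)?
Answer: Pow(Add(139, Mul(-1, Pow(6, Rational(1, 2)))), 2) ≈ 18646.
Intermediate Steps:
Function('S')(J) = Pow(Add(9, J), Rational(1, 2))
Pow(Add(-139, Function('S')(-3)), 2) = Pow(Add(-139, Pow(Add(9, -3), Rational(1, 2))), 2) = Pow(Add(-139, Pow(6, Rational(1, 2))), 2)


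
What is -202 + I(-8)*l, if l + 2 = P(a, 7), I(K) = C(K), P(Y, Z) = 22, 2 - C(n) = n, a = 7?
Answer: -2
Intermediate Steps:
C(n) = 2 - n
I(K) = 2 - K
l = 20 (l = -2 + 22 = 20)
-202 + I(-8)*l = -202 + (2 - 1*(-8))*20 = -202 + (2 + 8)*20 = -202 + 10*20 = -202 + 200 = -2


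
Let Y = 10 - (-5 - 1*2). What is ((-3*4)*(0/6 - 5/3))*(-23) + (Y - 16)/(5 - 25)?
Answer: -9201/20 ≈ -460.05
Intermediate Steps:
Y = 17 (Y = 10 - (-5 - 2) = 10 - 1*(-7) = 10 + 7 = 17)
((-3*4)*(0/6 - 5/3))*(-23) + (Y - 16)/(5 - 25) = ((-3*4)*(0/6 - 5/3))*(-23) + (17 - 16)/(5 - 25) = -12*(0*(1/6) - 5*1/3)*(-23) + 1/(-20) = -12*(0 - 5/3)*(-23) + 1*(-1/20) = -12*(-5/3)*(-23) - 1/20 = 20*(-23) - 1/20 = -460 - 1/20 = -9201/20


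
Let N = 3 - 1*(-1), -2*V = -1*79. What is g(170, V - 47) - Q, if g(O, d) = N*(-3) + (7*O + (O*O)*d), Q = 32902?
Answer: -248474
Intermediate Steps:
V = 79/2 (V = -(-1)*79/2 = -½*(-79) = 79/2 ≈ 39.500)
N = 4 (N = 3 + 1 = 4)
g(O, d) = -12 + 7*O + d*O² (g(O, d) = 4*(-3) + (7*O + (O*O)*d) = -12 + (7*O + O²*d) = -12 + (7*O + d*O²) = -12 + 7*O + d*O²)
g(170, V - 47) - Q = (-12 + 7*170 + (79/2 - 47)*170²) - 1*32902 = (-12 + 1190 - 15/2*28900) - 32902 = (-12 + 1190 - 216750) - 32902 = -215572 - 32902 = -248474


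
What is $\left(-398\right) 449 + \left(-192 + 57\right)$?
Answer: $-178837$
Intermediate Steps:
$\left(-398\right) 449 + \left(-192 + 57\right) = -178702 - 135 = -178837$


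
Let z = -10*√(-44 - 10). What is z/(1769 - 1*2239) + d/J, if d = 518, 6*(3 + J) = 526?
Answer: 777/127 + 3*I*√6/47 ≈ 6.1181 + 0.15635*I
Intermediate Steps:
J = 254/3 (J = -3 + (⅙)*526 = -3 + 263/3 = 254/3 ≈ 84.667)
z = -30*I*√6 ≈ -73.485*I
z/(1769 - 1*2239) + d/J = (-30*I*√6)/(1769 - 1*2239) + 518/(254/3) = (-30*I*√6)/(1769 - 2239) + 518*(3/254) = -30*I*√6/(-470) + 777/127 = -30*I*√6*(-1/470) + 777/127 = 3*I*√6/47 + 777/127 = 777/127 + 3*I*√6/47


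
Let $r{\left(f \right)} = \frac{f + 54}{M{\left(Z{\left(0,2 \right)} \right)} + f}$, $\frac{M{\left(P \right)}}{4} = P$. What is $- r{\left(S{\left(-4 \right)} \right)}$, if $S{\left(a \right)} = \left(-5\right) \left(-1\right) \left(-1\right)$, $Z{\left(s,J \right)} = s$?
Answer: $\frac{49}{5} \approx 9.8$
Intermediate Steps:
$M{\left(P \right)} = 4 P$
$S{\left(a \right)} = -5$ ($S{\left(a \right)} = 5 \left(-1\right) = -5$)
$r{\left(f \right)} = \frac{54 + f}{f}$ ($r{\left(f \right)} = \frac{f + 54}{4 \cdot 0 + f} = \frac{54 + f}{0 + f} = \frac{54 + f}{f}$)
$- r{\left(S{\left(-4 \right)} \right)} = - \frac{54 - 5}{-5} = - \frac{\left(-1\right) 49}{5} = \left(-1\right) \left(- \frac{49}{5}\right) = \frac{49}{5}$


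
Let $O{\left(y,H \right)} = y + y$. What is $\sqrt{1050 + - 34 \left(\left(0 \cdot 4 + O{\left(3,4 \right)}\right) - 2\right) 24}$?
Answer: $3 i \sqrt{246} \approx 47.053 i$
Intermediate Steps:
$O{\left(y,H \right)} = 2 y$
$\sqrt{1050 + - 34 \left(\left(0 \cdot 4 + O{\left(3,4 \right)}\right) - 2\right) 24} = \sqrt{1050 + - 34 \left(\left(0 \cdot 4 + 2 \cdot 3\right) - 2\right) 24} = \sqrt{1050 + - 34 \left(\left(0 + 6\right) - 2\right) 24} = \sqrt{1050 + - 34 \left(6 - 2\right) 24} = \sqrt{1050 + \left(-34\right) 4 \cdot 24} = \sqrt{1050 - 3264} = \sqrt{-2214} = 3 i \sqrt{246}$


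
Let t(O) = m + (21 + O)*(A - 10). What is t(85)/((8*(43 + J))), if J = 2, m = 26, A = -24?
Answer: -1789/180 ≈ -9.9389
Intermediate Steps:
t(O) = -688 - 34*O (t(O) = 26 + (21 + O)*(-24 - 10) = 26 + (21 + O)*(-34) = 26 + (-714 - 34*O) = -688 - 34*O)
t(85)/((8*(43 + J))) = (-688 - 34*85)/((8*(43 + 2))) = (-688 - 2890)/((8*45)) = -3578/360 = -3578*1/360 = -1789/180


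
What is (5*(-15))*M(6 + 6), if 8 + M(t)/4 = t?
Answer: -1200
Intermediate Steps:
M(t) = -32 + 4*t
(5*(-15))*M(6 + 6) = (5*(-15))*(-32 + 4*(6 + 6)) = -75*(-32 + 4*12) = -75*(-32 + 48) = -75*16 = -1200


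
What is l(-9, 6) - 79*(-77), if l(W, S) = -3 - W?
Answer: 6089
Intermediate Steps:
l(-9, 6) - 79*(-77) = (-3 - 1*(-9)) - 79*(-77) = (-3 + 9) + 6083 = 6 + 6083 = 6089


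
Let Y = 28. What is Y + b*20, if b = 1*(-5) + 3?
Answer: -12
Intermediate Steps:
b = -2 (b = -5 + 3 = -2)
Y + b*20 = 28 - 2*20 = 28 - 40 = -12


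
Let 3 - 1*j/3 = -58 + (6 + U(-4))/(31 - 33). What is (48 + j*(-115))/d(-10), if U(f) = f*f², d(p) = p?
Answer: 5496/5 ≈ 1099.2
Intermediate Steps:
U(f) = f³
j = 96 (j = 9 - 3*(-58 + (6 + (-4)³)/(31 - 33)) = 9 - 3*(-58 + (6 - 64)/(-2)) = 9 - 3*(-58 - 58*(-½)) = 9 - 3*(-58 + 29) = 9 - 3*(-29) = 9 + 87 = 96)
(48 + j*(-115))/d(-10) = (48 + 96*(-115))/(-10) = (48 - 11040)*(-⅒) = -10992*(-⅒) = 5496/5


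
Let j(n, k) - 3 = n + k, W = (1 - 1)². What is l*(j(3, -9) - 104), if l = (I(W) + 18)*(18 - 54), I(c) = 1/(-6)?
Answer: 68694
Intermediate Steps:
W = 0 (W = 0² = 0)
I(c) = -⅙
j(n, k) = 3 + k + n (j(n, k) = 3 + (n + k) = 3 + (k + n) = 3 + k + n)
l = -642 (l = (-⅙ + 18)*(18 - 54) = (107/6)*(-36) = -642)
l*(j(3, -9) - 104) = -642*((3 - 9 + 3) - 104) = -642*(-3 - 104) = -642*(-107) = 68694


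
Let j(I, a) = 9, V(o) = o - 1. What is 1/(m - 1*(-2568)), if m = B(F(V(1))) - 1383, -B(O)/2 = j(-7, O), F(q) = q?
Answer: 1/1167 ≈ 0.00085690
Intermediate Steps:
V(o) = -1 + o
B(O) = -18 (B(O) = -2*9 = -18)
m = -1401 (m = -18 - 1383 = -1401)
1/(m - 1*(-2568)) = 1/(-1401 - 1*(-2568)) = 1/(-1401 + 2568) = 1/1167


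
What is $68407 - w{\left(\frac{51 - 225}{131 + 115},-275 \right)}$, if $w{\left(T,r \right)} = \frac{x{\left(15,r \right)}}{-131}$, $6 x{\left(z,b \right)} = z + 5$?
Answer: $\frac{26883961}{393} \approx 68407.0$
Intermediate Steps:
$x{\left(z,b \right)} = \frac{5}{6} + \frac{z}{6}$ ($x{\left(z,b \right)} = \frac{z + 5}{6} = \frac{5 + z}{6} = \frac{5}{6} + \frac{z}{6}$)
$w{\left(T,r \right)} = - \frac{10}{393}$ ($w{\left(T,r \right)} = \frac{\frac{5}{6} + \frac{1}{6} \cdot 15}{-131} = \left(\frac{5}{6} + \frac{5}{2}\right) \left(- \frac{1}{131}\right) = \frac{10}{3} \left(- \frac{1}{131}\right) = - \frac{10}{393}$)
$68407 - w{\left(\frac{51 - 225}{131 + 115},-275 \right)} = 68407 - - \frac{10}{393} = 68407 + \frac{10}{393} = \frac{26883961}{393}$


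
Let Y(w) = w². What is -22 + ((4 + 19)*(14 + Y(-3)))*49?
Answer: 25899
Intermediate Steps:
-22 + ((4 + 19)*(14 + Y(-3)))*49 = -22 + ((4 + 19)*(14 + (-3)²))*49 = -22 + (23*(14 + 9))*49 = -22 + (23*23)*49 = -22 + 529*49 = -22 + 25921 = 25899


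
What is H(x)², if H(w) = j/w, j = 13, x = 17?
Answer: 169/289 ≈ 0.58477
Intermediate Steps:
H(w) = 13/w
H(x)² = (13/17)² = 169/289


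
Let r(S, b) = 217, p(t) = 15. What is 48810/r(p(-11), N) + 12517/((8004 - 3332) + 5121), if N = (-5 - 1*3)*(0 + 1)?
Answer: 68673217/303583 ≈ 226.21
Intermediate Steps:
N = -8 (N = (-5 - 3)*1 = -8*1 = -8)
48810/r(p(-11), N) + 12517/((8004 - 3332) + 5121) = 48810/217 + 12517/((8004 - 3332) + 5121) = 48810*(1/217) + 12517/(4672 + 5121) = 48810/217 + 12517/9793 = 68673217/303583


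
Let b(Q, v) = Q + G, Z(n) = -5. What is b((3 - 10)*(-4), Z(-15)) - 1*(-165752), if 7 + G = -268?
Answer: 165505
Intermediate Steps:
G = -275 (G = -7 - 268 = -275)
b(Q, v) = -275 + Q (b(Q, v) = Q - 275 = -275 + Q)
b((3 - 10)*(-4), Z(-15)) - 1*(-165752) = (-275 + (3 - 10)*(-4)) - 1*(-165752) = (-275 - 7*(-4)) + 165752 = (-275 + 28) + 165752 = -247 + 165752 = 165505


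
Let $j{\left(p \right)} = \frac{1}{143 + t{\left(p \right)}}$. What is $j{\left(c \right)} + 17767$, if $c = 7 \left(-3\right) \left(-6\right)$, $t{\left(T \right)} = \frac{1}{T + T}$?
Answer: $\frac{640269631}{36037} \approx 17767.0$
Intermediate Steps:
$t{\left(T \right)} = \frac{1}{2 T}$
$c = 126$ ($c = \left(-21\right) \left(-6\right) = 126$)
$j{\left(p \right)} = \frac{1}{143 + \frac{1}{2 p}}$
$j{\left(c \right)} + 17767 = 2 \cdot 126 \frac{1}{1 + 286 \cdot 126} + 17767 = 2 \cdot 126 \frac{1}{1 + 36036} + 17767 = 2 \cdot 126 \cdot \frac{1}{36037} + 17767 = \frac{252}{36037} + 17767 = \frac{640269631}{36037}$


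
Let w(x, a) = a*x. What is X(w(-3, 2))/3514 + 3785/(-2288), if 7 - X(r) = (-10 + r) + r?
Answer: -6617069/4020016 ≈ -1.6460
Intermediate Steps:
X(r) = 17 - 2*r (X(r) = 7 - ((-10 + r) + r) = 7 - (-10 + 2*r) = 7 + (10 - 2*r) = 17 - 2*r)
X(w(-3, 2))/3514 + 3785/(-2288) = (17 - 4*(-3))/3514 + 3785/(-2288) = (17 - 2*(-6))*(1/3514) + 3785*(-1/2288) = (17 + 12)*(1/3514) - 3785/2288 = 29*(1/3514) - 3785/2288 = 29/3514 - 3785/2288 = -6617069/4020016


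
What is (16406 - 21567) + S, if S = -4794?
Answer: -9955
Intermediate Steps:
(16406 - 21567) + S = (16406 - 21567) - 4794 = -5161 - 4794 = -9955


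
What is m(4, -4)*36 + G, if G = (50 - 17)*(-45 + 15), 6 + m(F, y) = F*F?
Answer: -630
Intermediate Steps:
m(F, y) = -6 + F² (m(F, y) = -6 + F*F = -6 + F²)
G = -990 (G = 33*(-30) = -990)
m(4, -4)*36 + G = (-6 + 4²)*36 - 990 = (-6 + 16)*36 - 990 = 10*36 - 990 = 360 - 990 = -630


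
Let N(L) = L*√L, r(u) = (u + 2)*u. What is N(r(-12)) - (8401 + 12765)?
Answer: -21166 + 240*√30 ≈ -19851.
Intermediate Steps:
r(u) = u*(2 + u) (r(u) = (2 + u)*u = u*(2 + u))
N(L) = L^(3/2)
N(r(-12)) - (8401 + 12765) = (-12*(2 - 12))^(3/2) - (8401 + 12765) = (-12*(-10))^(3/2) - 1*21166 = 120^(3/2) - 21166 = 240*√30 - 21166 = -21166 + 240*√30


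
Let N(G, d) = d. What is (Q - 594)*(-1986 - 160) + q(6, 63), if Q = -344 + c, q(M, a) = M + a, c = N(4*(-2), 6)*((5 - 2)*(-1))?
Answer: 2051645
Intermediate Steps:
c = -18 (c = 6*((5 - 2)*(-1)) = 6*(3*(-1)) = 6*(-3) = -18)
Q = -362 (Q = -344 - 18 = -362)
(Q - 594)*(-1986 - 160) + q(6, 63) = (-362 - 594)*(-1986 - 160) + (6 + 63) = -956*(-2146) + 69 = 2051576 + 69 = 2051645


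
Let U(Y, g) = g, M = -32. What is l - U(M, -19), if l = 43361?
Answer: 43380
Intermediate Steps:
l - U(M, -19) = 43361 - 1*(-19) = 43361 + 19 = 43380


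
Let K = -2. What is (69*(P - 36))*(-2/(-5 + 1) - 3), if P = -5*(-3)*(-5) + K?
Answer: 38985/2 ≈ 19493.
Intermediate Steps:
P = -77 (P = -5*(-3)*(-5) - 2 = 15*(-5) - 2 = -75 - 2 = -77)
(69*(P - 36))*(-2/(-5 + 1) - 3) = (69*(-77 - 36))*(-2/(-5 + 1) - 3) = (69*(-113))*(-2/(-4) - 3) = -7797*(-¼*(-2) - 3) = -7797*(½ - 3) = -7797*(-5/2) = 38985/2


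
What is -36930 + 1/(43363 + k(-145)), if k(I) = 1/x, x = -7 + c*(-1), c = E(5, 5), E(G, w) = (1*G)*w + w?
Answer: -59251599863/1604430 ≈ -36930.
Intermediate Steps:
E(G, w) = w + G*w (E(G, w) = G*w + w = w + G*w)
c = 30 (c = 5*(1 + 5) = 5*6 = 30)
x = -37 (x = -7 + 30*(-1) = -7 - 30 = -37)
k(I) = -1/37 (k(I) = 1/(-37) = -1/37)
-36930 + 1/(43363 + k(-145)) = -36930 + 1/(43363 - 1/37) = -36930 + 1/(1604430/37) = -36930 + 37/1604430 = -59251599863/1604430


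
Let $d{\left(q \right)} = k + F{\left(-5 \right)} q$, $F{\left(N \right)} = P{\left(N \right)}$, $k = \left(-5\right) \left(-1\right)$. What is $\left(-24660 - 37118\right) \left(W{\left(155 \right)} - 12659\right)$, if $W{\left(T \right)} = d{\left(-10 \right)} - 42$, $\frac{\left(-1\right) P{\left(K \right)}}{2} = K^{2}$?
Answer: $753444488$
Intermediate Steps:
$k = 5$
$P{\left(K \right)} = - 2 K^{2}$
$F{\left(N \right)} = - 2 N^{2}$
$d{\left(q \right)} = 5 - 50 q$ ($d{\left(q \right)} = 5 + - 2 \left(-5\right)^{2} q = 5 + \left(-2\right) 25 q = 5 - 50 q$)
$W{\left(T \right)} = 463$ ($W{\left(T \right)} = \left(5 - -500\right) - 42 = \left(5 + 500\right) - 42 = 505 - 42 = 463$)
$\left(-24660 - 37118\right) \left(W{\left(155 \right)} - 12659\right) = \left(-24660 - 37118\right) \left(463 - 12659\right) = \left(-61778\right) \left(-12196\right) = 753444488$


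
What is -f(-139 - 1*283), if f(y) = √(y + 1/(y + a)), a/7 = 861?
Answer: -I*√13257556945/5605 ≈ -20.543*I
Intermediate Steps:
a = 6027 (a = 7*861 = 6027)
f(y) = √(y + 1/(6027 + y)) (f(y) = √(y + 1/(y + 6027)) = √(y + 1/(6027 + y)))
-f(-139 - 1*283) = -√((1 + (-139 - 1*283)*(6027 + (-139 - 1*283)))/(6027 + (-139 - 1*283))) = -√((1 + (-139 - 283)*(6027 + (-139 - 283)))/(6027 + (-139 - 283))) = -√((1 - 422*(6027 - 422))/(6027 - 422)) = -√((1 - 422*5605)/5605) = -√((1 - 2365310)/5605) = -√((1/5605)*(-2365309)) = -√(-2365309/5605) = -I*√13257556945/5605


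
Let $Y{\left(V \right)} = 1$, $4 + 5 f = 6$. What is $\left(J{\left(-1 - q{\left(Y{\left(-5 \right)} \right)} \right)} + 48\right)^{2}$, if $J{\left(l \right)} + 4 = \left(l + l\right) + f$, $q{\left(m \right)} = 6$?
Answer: $\frac{23104}{25} \approx 924.16$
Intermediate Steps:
$f = \frac{2}{5}$ ($f = - \frac{4}{5} + \frac{1}{5} \cdot 6 = - \frac{4}{5} + \frac{6}{5} = \frac{2}{5} \approx 0.4$)
$J{\left(l \right)} = - \frac{18}{5} + 2 l$ ($J{\left(l \right)} = -4 + \left(\left(l + l\right) + \frac{2}{5}\right) = -4 + \left(2 l + \frac{2}{5}\right) = -4 + \left(\frac{2}{5} + 2 l\right) = - \frac{18}{5} + 2 l$)
$\left(J{\left(-1 - q{\left(Y{\left(-5 \right)} \right)} \right)} + 48\right)^{2} = \left(\left(- \frac{18}{5} + 2 \left(-1 - 6\right)\right) + 48\right)^{2} = \left(\left(- \frac{18}{5} + 2 \left(-7\right)\right) + 48\right)^{2} = \left(\left(- \frac{18}{5} - 14\right) + 48\right)^{2} = \left(- \frac{88}{5} + 48\right)^{2} = \left(\frac{152}{5}\right)^{2} = \frac{23104}{25}$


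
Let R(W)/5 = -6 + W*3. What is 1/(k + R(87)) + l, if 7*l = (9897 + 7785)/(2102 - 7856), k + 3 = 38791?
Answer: -16865564/38420417 ≈ -0.43897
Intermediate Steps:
k = 38788 (k = -3 + 38791 = 38788)
R(W) = -30 + 15*W (R(W) = 5*(-6 + W*3) = 5*(-6 + 3*W) = -30 + 15*W)
l = -421/959 (l = ((9897 + 7785)/(2102 - 7856))/7 = (17682/(-5754))/7 = (17682*(-1/5754))/7 = (⅐)*(-421/137) = -421/959 ≈ -0.43900)
1/(k + R(87)) + l = 1/(38788 + (-30 + 15*87)) - 421/959 = 1/(38788 + (-30 + 1305)) - 421/959 = 1/(38788 + 1275) - 421/959 = 1/40063 - 421/959 = -16865564/38420417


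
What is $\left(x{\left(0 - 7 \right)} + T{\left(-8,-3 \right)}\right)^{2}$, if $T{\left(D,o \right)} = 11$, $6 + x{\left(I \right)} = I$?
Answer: $4$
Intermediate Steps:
$x{\left(I \right)} = -6 + I$
$\left(x{\left(0 - 7 \right)} + T{\left(-8,-3 \right)}\right)^{2} = \left(\left(-6 + \left(0 - 7\right)\right) + 11\right)^{2} = \left(\left(-6 - 7\right) + 11\right)^{2} = \left(-13 + 11\right)^{2} = \left(-2\right)^{2} = 4$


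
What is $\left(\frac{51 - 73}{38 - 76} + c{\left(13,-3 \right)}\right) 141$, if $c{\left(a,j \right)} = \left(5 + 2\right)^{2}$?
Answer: $\frac{132822}{19} \approx 6990.6$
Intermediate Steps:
$c{\left(a,j \right)} = 49$ ($c{\left(a,j \right)} = 7^{2} = 49$)
$\left(\frac{51 - 73}{38 - 76} + c{\left(13,-3 \right)}\right) 141 = \left(\frac{51 - 73}{38 - 76} + 49\right) 141 = \left(- \frac{22}{-38} + 49\right) 141 = \left(\left(-22\right) \left(- \frac{1}{38}\right) + 49\right) 141 = \left(\frac{11}{19} + 49\right) 141 = \frac{942}{19} \cdot 141 = \frac{132822}{19}$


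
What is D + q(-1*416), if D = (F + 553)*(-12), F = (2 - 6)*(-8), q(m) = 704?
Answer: -6316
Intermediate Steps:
F = 32 (F = -4*(-8) = 32)
D = -7020 (D = (32 + 553)*(-12) = 585*(-12) = -7020)
D + q(-1*416) = -7020 + 704 = -6316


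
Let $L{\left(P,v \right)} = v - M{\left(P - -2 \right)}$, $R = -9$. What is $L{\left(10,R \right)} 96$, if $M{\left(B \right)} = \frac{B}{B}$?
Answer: $-960$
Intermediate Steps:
$M{\left(B \right)} = 1$
$L{\left(P,v \right)} = -1 + v$ ($L{\left(P,v \right)} = v - 1 = -1 + v$)
$L{\left(10,R \right)} 96 = \left(-1 - 9\right) 96 = \left(-10\right) 96 = -960$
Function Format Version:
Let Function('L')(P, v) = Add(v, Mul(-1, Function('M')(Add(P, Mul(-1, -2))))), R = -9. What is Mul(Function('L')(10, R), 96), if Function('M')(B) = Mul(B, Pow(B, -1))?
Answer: -960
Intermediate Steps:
Function('M')(B) = 1
Function('L')(P, v) = Add(-1, v) (Function('L')(P, v) = Add(v, Mul(-1, 1)) = Add(v, -1) = Add(-1, v))
Mul(Function('L')(10, R), 96) = Mul(Add(-1, -9), 96) = Mul(-10, 96) = -960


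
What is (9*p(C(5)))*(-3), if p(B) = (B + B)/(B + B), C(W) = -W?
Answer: -27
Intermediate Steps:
p(B) = 1 (p(B) = (2*B)/((2*B)) = (2*B)*(1/(2*B)) = 1)
(9*p(C(5)))*(-3) = (9*1)*(-3) = 9*(-3) = -27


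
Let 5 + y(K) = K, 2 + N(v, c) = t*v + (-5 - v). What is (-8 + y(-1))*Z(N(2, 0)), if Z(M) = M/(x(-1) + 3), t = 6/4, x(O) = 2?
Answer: 84/5 ≈ 16.800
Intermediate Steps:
t = 3/2 (t = 6*(1/4) = 3/2 ≈ 1.5000)
N(v, c) = -7 + v/2 (N(v, c) = -2 + (3*v/2 + (-5 - v)) = -2 + (-5 + v/2) = -7 + v/2)
y(K) = -5 + K
Z(M) = M/5 (Z(M) = M/(2 + 3) = M/5)
(-8 + y(-1))*Z(N(2, 0)) = (-8 + (-5 - 1))*((-7 + (1/2)*2)/5) = (-8 - 6)*((-7 + 1)/5) = -14*(-6)/5 = -14*(-6/5) = 84/5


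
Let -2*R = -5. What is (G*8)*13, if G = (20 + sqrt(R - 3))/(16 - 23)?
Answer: -2080/7 - 52*I*sqrt(2)/7 ≈ -297.14 - 10.506*I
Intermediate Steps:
R = 5/2 (R = -1/2*(-5) = 5/2 ≈ 2.5000)
G = -20/7 - I*sqrt(2)/14 (G = (20 + sqrt(5/2 - 3))/(16 - 23) = (20 + sqrt(-1/2))/(-7) = (20 + I*sqrt(2)/2)*(-1/7) = -20/7 - I*sqrt(2)/14 ≈ -2.8571 - 0.10102*I)
(G*8)*13 = ((-20/7 - I*sqrt(2)/14)*8)*13 = (-160/7 - 4*I*sqrt(2)/7)*13 = -2080/7 - 52*I*sqrt(2)/7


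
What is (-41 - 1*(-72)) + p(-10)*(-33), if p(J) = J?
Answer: 361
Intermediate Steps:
(-41 - 1*(-72)) + p(-10)*(-33) = (-41 - 1*(-72)) - 10*(-33) = (-41 + 72) + 330 = 31 + 330 = 361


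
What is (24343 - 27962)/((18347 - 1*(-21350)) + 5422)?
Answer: -3619/45119 ≈ -0.080210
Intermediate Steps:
(24343 - 27962)/((18347 - 1*(-21350)) + 5422) = -3619/((18347 + 21350) + 5422) = -3619/(39697 + 5422) = -3619/45119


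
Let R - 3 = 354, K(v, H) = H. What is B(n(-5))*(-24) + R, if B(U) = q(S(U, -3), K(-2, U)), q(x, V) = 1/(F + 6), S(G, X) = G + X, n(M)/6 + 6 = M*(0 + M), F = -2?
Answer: 351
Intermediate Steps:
n(M) = -36 + 6*M**2 (n(M) = -36 + 6*(M*(0 + M)) = -36 + 6*(M*M) = -36 + 6*M**2)
q(x, V) = 1/4 (q(x, V) = 1/(-2 + 6) = 1/4)
R = 357 (R = 3 + 354 = 357)
B(U) = 1/4
B(n(-5))*(-24) + R = (1/4)*(-24) + 357 = -6 + 357 = 351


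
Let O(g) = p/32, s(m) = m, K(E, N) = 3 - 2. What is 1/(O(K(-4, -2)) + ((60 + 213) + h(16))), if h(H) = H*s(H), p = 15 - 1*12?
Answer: 32/16931 ≈ 0.0018900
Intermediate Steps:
K(E, N) = 1
p = 3 (p = 15 - 12 = 3)
h(H) = H**2 (h(H) = H*H = H**2)
O(g) = 3/32
1/(O(K(-4, -2)) + ((60 + 213) + h(16))) = 1/(3/32 + ((60 + 213) + 16**2)) = 1/(3/32 + (273 + 256)) = 1/(3/32 + 529) = 1/(16931/32) = 32/16931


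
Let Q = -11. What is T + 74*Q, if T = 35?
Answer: -779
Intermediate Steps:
T + 74*Q = 35 + 74*(-11) = 35 - 814 = -779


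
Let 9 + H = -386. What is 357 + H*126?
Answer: -49413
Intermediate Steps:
H = -395 (H = -9 - 386 = -395)
357 + H*126 = 357 - 395*126 = 357 - 49770 = -49413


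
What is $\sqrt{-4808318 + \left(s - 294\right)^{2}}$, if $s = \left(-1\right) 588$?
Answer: $17 i \sqrt{13946} \approx 2007.6 i$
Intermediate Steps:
$s = -588$
$\sqrt{-4808318 + \left(s - 294\right)^{2}} = \sqrt{-4808318 + \left(-588 - 294\right)^{2}} = \sqrt{-4808318 + \left(-882\right)^{2}} = \sqrt{-4808318 + 777924} = \sqrt{-4030394} = 17 i \sqrt{13946}$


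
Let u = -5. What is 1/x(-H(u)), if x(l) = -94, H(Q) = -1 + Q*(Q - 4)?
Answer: -1/94 ≈ -0.010638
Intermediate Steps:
H(Q) = -1 + Q*(-4 + Q)
1/x(-H(u)) = 1/(-94) = -1/94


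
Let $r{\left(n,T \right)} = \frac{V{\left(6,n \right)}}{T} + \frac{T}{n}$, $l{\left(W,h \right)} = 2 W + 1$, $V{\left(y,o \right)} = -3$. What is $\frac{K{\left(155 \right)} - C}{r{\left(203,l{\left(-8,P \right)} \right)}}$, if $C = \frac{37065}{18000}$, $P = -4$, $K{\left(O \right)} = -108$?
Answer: $- \frac{26810413}{30720} \approx -872.73$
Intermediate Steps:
$l{\left(W,h \right)} = 1 + 2 W$
$C = \frac{2471}{1200}$ ($C = 37065 \cdot \frac{1}{18000} = \frac{2471}{1200} \approx 2.0592$)
$r{\left(n,T \right)} = - \frac{3}{T} + \frac{T}{n}$
$\frac{K{\left(155 \right)} - C}{r{\left(203,l{\left(-8,P \right)} \right)}} = \frac{-108 - \frac{2471}{1200}}{- \frac{3}{1 + 2 \left(-8\right)} + \frac{1 + 2 \left(-8\right)}{203}} = \frac{-108 - \frac{2471}{1200}}{- \frac{3}{1 - 16} + \left(1 - 16\right) \frac{1}{203}} = - \frac{132071}{1200 \left(- \frac{3}{-15} - \frac{15}{203}\right)} = - \frac{132071}{1200 \left(\left(-3\right) \left(- \frac{1}{15}\right) - \frac{15}{203}\right)} = - \frac{132071}{1200 \left(\frac{1}{5} - \frac{15}{203}\right)} = - \frac{132071}{1200 \cdot \frac{128}{1015}} = \left(- \frac{132071}{1200}\right) \frac{1015}{128} = - \frac{26810413}{30720}$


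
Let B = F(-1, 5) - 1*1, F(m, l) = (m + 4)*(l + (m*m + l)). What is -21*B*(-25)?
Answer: 16800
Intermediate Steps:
F(m, l) = (4 + m)*(m² + 2*l) (F(m, l) = (4 + m)*(l + (m² + l)) = (4 + m)*(l + (l + m²)) = (4 + m)*(m² + 2*l))
B = 32 (B = ((-1)³ + 4*(-1)² + 8*5 + 2*5*(-1)) - 1*1 = (-1 + 4*1 + 40 - 10) - 1 = (-1 + 4 + 40 - 10) - 1 = 33 - 1 = 32)
-21*B*(-25) = -21*32*(-25) = -672*(-25) = 16800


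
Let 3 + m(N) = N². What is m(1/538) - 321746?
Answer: -93128317555/289444 ≈ -3.2175e+5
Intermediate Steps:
m(N) = -3 + N²
m(1/538) - 321746 = (-3 + (1/538)²) - 321746 = (-3 + 1/289444) - 321746 = -868331/289444 - 321746 = -93128317555/289444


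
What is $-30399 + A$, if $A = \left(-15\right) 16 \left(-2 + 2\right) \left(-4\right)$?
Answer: $-30399$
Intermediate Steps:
$A = 0$ ($A = - 240 \cdot 0 \left(-4\right) = \left(-240\right) 0 = 0$)
$-30399 + A = -30399 + 0 = -30399$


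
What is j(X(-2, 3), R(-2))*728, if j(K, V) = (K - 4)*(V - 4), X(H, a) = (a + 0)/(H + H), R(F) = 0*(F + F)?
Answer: 13832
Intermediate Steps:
R(F) = 0 (R(F) = 0*(2*F) = 0)
X(H, a) = a/(2*H) (X(H, a) = a/((2*H)) = a*(1/(2*H)) = a/(2*H))
j(K, V) = (-4 + K)*(-4 + V)
j(X(-2, 3), R(-2))*728 = (16 - 2*3/(-2) - 4*0 + ((1/2)*3/(-2))*0)*728 = (16 - 2*3*(-1)/2 + 0 + ((1/2)*3*(-1/2))*0)*728 = (16 - 4*(-3/4) + 0 - 3/4*0)*728 = (16 + 3 + 0 + 0)*728 = 19*728 = 13832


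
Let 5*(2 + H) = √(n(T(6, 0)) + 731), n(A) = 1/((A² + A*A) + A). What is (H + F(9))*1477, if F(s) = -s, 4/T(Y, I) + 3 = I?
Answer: -16247 + 1477*√73145/50 ≈ -8257.8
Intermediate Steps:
T(Y, I) = 4/(-3 + I)
n(A) = 1/(A + 2*A²) (n(A) = 1/((A² + A²) + A) = 1/(2*A² + A) = 1/(A + 2*A²))
H = -2 + √73145/50 (H = -2 + √(1/(((4/(-3 + 0)))*(1 + 2*(4/(-3 + 0)))) + 731)/5 = -2 + √(1/(((4/(-3)))*(1 + 2*(4/(-3)))) + 731)/5 = -2 + √(1/(((4*(-⅓)))*(1 + 2*(4*(-⅓)))) + 731)/5 = -2 + √(1/((-4/3)*(1 + 2*(-4/3))) + 731)/5 = -2 + √(-3/(4*(1 - 8/3)) + 731)/5 = -2 + √(-3/(4*(-5/3)) + 731)/5 = -2 + √(-¾*(-⅗) + 731)/5 = -2 + √(9/20 + 731)/5 = -2 + √(14629/20)/5 = -2 + (√73145/10)/5 = -2 + √73145/50 ≈ 3.4091)
(H + F(9))*1477 = ((-2 + √73145/50) - 1*9)*1477 = ((-2 + √73145/50) - 9)*1477 = (-11 + √73145/50)*1477 = -16247 + 1477*√73145/50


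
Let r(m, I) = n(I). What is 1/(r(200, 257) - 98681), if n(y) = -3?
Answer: -1/98684 ≈ -1.0133e-5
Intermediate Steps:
r(m, I) = -3
1/(r(200, 257) - 98681) = 1/(-3 - 98681) = 1/(-98684) = -1/98684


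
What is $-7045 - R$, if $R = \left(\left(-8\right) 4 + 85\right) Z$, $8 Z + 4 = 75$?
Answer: $- \frac{60123}{8} \approx -7515.4$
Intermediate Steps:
$Z = \frac{71}{8}$ ($Z = - \frac{1}{2} + \frac{1}{8} \cdot 75 = - \frac{1}{2} + \frac{75}{8} = \frac{71}{8} \approx 8.875$)
$R = \frac{3763}{8}$ ($R = \left(\left(-8\right) 4 + 85\right) \frac{71}{8} = \left(-32 + 85\right) \frac{71}{8} = 53 \cdot \frac{71}{8} = \frac{3763}{8} \approx 470.38$)
$-7045 - R = -7045 - \frac{3763}{8} = - \frac{60123}{8}$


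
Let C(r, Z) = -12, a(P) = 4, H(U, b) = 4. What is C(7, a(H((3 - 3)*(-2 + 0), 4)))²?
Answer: 144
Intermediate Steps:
C(7, a(H((3 - 3)*(-2 + 0), 4)))² = (-12)² = 144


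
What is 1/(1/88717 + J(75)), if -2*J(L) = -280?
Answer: 88717/12420381 ≈ 0.0071429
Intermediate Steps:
J(L) = 140 (J(L) = -½*(-280) = 140)
1/(1/88717 + J(75)) = 1/(1/88717 + 140) = 1/(12420381/88717) = 88717/12420381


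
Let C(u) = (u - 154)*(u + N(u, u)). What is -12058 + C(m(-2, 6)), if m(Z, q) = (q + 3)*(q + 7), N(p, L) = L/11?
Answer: -184586/11 ≈ -16781.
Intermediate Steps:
N(p, L) = L/11 (N(p, L) = L*(1/11) = L/11)
m(Z, q) = (3 + q)*(7 + q)
C(u) = 12*u*(-154 + u)/11 (C(u) = (u - 154)*(u + u/11) = (-154 + u)*(12*u/11) = 12*u*(-154 + u)/11)
-12058 + C(m(-2, 6)) = -12058 + 12*(21 + 6**2 + 10*6)*(-154 + (21 + 6**2 + 10*6))/11 = -12058 + 12*(21 + 36 + 60)*(-154 + (21 + 36 + 60))/11 = -12058 + (12/11)*117*(-154 + 117) = -12058 + (12/11)*117*(-37) = -12058 - 51948/11 = -184586/11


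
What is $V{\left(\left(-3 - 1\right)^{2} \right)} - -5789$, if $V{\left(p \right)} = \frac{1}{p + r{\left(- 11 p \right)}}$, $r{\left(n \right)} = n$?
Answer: $\frac{926239}{160} \approx 5789.0$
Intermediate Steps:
$V{\left(p \right)} = - \frac{1}{10 p}$ ($V{\left(p \right)} = \frac{1}{p - 11 p} = \frac{1}{\left(-10\right) p} = - \frac{1}{10 p}$)
$V{\left(\left(-3 - 1\right)^{2} \right)} - -5789 = - \frac{1}{10 \left(-3 - 1\right)^{2}} - -5789 = - \frac{1}{10 \left(-4\right)^{2}} + 5789 = - \frac{1}{10 \cdot 16} + 5789 = \left(- \frac{1}{10}\right) \frac{1}{16} + 5789 = - \frac{1}{160} + 5789 = \frac{926239}{160}$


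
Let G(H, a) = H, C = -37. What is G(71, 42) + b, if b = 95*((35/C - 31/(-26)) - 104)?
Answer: -9413743/962 ≈ -9785.6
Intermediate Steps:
b = -9482045/962 (b = 95*((35/(-37) - 31/(-26)) - 104) = 95*((35*(-1/37) - 31*(-1/26)) - 104) = 95*((-35/37 + 31/26) - 104) = 95*(237/962 - 104) = 95*(-99811/962) = -9482045/962 ≈ -9856.6)
G(71, 42) + b = 71 - 9482045/962 = -9413743/962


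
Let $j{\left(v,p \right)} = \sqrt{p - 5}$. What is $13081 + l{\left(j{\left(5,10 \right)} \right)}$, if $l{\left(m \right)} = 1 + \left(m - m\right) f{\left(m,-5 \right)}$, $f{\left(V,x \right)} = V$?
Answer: $13082$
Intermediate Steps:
$j{\left(v,p \right)} = \sqrt{-5 + p}$
$l{\left(m \right)} = 1$ ($l{\left(m \right)} = 1 + \left(m - m\right) m = 1 + 0 m = 1 + 0 = 1$)
$13081 + l{\left(j{\left(5,10 \right)} \right)} = 13081 + 1 = 13082$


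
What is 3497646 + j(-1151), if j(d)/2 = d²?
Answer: 6147248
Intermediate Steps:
j(d) = 2*d²
3497646 + j(-1151) = 3497646 + 2*(-1151)² = 3497646 + 2*1324801 = 3497646 + 2649602 = 6147248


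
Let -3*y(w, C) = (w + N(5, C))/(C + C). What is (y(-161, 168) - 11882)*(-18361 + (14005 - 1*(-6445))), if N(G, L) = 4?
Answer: -25019742011/1008 ≈ -2.4821e+7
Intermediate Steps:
y(w, C) = -(4 + w)/(6*C) (y(w, C) = -(w + 4)/(3*(C + C)) = -(4 + w)/(3*(2*C)) = -(4 + w)*1/(2*C)/3 = -(4 + w)/(6*C))
(y(-161, 168) - 11882)*(-18361 + (14005 - 1*(-6445))) = ((⅙)*(-4 - 1*(-161))/168 - 11882)*(-18361 + (14005 - 1*(-6445))) = ((⅙)*(1/168)*(-4 + 161) - 11882)*(-18361 + (14005 + 6445)) = ((⅙)*(1/168)*157 - 11882)*(-18361 + 20450) = (157/1008 - 11882)*2089 = -11976899/1008*2089 = -25019742011/1008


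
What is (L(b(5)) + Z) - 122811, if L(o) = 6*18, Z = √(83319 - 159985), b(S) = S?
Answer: -122703 + I*√76666 ≈ -1.227e+5 + 276.89*I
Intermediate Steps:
Z = I*√76666 (Z = √(-76666) = I*√76666 ≈ 276.89*I)
L(o) = 108
(L(b(5)) + Z) - 122811 = (108 + I*√76666) - 122811 = -122703 + I*√76666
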